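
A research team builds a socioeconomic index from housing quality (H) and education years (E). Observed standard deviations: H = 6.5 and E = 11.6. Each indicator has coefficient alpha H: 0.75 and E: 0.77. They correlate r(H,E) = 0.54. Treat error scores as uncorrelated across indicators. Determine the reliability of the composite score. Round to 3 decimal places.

Var(H+E) = 6.5² + 11.6² + 2·[6.5·11.6·0.54] = 176.81 + 81.432 = 258.242.
Because errors are independent across components, Cov(Tᵢ,Tⱼ) = Cov(Xᵢ,Xⱼ); the off-diagonal part of the true-score variance is the same as above.
True-score variance = [6.5²·0.75 + 11.6²·0.77] + 81.432 = 135.299 + 81.432 = 216.731.
Reliability = 216.731 / 258.242 = 0.839.

0.839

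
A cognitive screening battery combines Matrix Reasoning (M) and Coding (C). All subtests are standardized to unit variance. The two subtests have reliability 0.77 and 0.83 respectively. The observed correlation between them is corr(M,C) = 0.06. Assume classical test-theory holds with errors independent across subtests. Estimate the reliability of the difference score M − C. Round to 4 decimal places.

0.7872

Var(M−C) = 1 + 1 − 2·0.06 = 2 − 0.12 = 1.88.
Under uncorrelated errors the observed covariances equal the true-score covariances, so only the own-variance terms attenuate.
True-score variance = [0.77 + 0.83] − 0.12 = 1.6 − 0.12 = 1.48.
Reliability = 1.48 / 1.88 = 0.7872.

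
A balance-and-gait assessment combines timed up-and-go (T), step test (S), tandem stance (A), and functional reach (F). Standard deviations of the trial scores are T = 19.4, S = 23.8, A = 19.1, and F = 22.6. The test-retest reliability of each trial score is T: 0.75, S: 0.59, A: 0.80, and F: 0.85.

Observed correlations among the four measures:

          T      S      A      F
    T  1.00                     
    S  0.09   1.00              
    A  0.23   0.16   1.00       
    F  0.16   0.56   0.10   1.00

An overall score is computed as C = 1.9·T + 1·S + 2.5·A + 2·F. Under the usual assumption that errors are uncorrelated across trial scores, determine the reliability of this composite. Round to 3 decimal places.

Var(C) = 1.9²·19.4² + 23.8² + 2.5²·19.1² + 2²·22.6² + 2·[1.9·19.4·23.8·0.09 + 4.75·19.4·19.1·0.23 + 3.8·19.4·22.6·0.16 + 2.5·23.8·19.1·0.16 + 2·23.8·22.6·0.56 + 5·19.1·22.6·0.10] = 6248.2 + 3500.86 = 9749.06.
With uncorrelated errors the cross-covariances are all true-score covariance, so they carry over unchanged; only the diagonal terms shrink to ρᵢσᵢ².
True-score variance = [1.9²·19.4²·0.75 + 23.8²·0.59 + 2.5²·19.1²·0.80 + 2²·22.6²·0.85] + 3500.86 = 4913.83 + 3500.86 = 8414.68.
Reliability = 8414.68 / 9749.06 = 0.863.

0.863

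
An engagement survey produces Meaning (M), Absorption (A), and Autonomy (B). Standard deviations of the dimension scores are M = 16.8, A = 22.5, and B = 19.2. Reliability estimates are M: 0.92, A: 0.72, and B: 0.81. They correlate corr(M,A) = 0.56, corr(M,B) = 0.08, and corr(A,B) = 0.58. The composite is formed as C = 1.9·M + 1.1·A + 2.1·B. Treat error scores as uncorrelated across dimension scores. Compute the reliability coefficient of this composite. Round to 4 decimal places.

Var(C) = 1.9²·16.8² + 1.1²·22.5² + 2.1²·19.2² + 2·[2.09·16.8·22.5·0.56 + 3.99·16.8·19.2·0.08 + 2.31·22.5·19.2·0.58] = 3257.15 + 2248.33 = 5505.48.
With uncorrelated errors the cross-covariances are all true-score covariance, so they carry over unchanged; only the diagonal terms shrink to ρᵢσᵢ².
True-score variance = [1.9²·16.8²·0.92 + 1.1²·22.5²·0.72 + 2.1²·19.2²·0.81] + 2248.33 = 2695.24 + 2248.33 = 4943.57.
Reliability = 4943.57 / 5505.48 = 0.8979.

0.8979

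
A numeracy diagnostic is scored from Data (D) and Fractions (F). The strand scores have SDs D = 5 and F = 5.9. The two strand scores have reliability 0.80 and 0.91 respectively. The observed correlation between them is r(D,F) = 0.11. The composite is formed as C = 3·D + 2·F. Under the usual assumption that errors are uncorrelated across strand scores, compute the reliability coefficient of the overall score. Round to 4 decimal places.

Var(C) = 3²·5² + 2²·5.9² + 2·[6·5·5.9·0.11] = 364.24 + 38.94 = 403.18.
Because errors are independent across components, Cov(Tᵢ,Tⱼ) = Cov(Xᵢ,Xⱼ); the off-diagonal part of the true-score variance is the same as above.
True-score variance = [3²·5²·0.80 + 2²·5.9²·0.91] + 38.94 = 306.708 + 38.94 = 345.648.
Reliability = 345.648 / 403.18 = 0.8573.

0.8573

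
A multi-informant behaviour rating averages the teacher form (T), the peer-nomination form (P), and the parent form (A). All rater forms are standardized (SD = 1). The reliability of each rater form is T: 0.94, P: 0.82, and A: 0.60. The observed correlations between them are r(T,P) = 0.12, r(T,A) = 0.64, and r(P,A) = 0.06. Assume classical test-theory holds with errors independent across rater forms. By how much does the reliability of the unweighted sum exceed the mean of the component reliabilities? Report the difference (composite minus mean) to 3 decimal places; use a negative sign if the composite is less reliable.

0.075

Var(sum) = 3 + 1.64 = 4.64; true-score variance = 2.36 + 1.64 = 4; composite reliability = 0.8621.
Mean component reliability = 0.7867.
Difference = 0.8621 − 0.7867 = 0.075.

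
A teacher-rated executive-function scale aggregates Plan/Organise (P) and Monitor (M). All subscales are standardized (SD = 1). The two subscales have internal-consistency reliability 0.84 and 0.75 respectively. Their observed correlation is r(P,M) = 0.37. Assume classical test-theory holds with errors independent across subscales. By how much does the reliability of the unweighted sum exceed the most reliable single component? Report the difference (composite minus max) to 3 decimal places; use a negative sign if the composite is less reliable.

Var(sum) = 2 + 0.74 = 2.74; true-score variance = 1.59 + 0.74 = 2.33; composite reliability = 0.8504.
Max component reliability = 0.8400.
Difference = 0.8504 − 0.8400 = 0.010.

0.010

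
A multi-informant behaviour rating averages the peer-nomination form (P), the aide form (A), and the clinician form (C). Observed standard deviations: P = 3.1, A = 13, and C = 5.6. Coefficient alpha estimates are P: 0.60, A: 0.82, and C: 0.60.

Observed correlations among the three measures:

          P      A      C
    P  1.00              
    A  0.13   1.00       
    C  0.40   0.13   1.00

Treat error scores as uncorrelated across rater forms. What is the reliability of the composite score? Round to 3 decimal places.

Var(P+A+C) = 3.1² + 13² + 5.6² + 2·[3.1·13·0.13 + 3.1·5.6·0.40 + 13·5.6·0.13] = 209.97 + 43.294 = 253.264.
With uncorrelated errors the cross-covariances are all true-score covariance, so they carry over unchanged; only the diagonal terms shrink to ρᵢσᵢ².
True-score variance = [3.1²·0.60 + 13²·0.82 + 5.6²·0.60] + 43.294 = 163.162 + 43.294 = 206.456.
Reliability = 206.456 / 253.264 = 0.815.

0.815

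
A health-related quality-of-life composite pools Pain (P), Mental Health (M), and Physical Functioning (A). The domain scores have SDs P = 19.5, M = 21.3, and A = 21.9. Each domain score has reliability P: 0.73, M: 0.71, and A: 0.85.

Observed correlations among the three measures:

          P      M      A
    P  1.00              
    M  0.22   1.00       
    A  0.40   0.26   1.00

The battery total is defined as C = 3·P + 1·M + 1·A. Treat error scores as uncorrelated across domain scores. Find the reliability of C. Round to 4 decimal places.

Var(C) = 3²·19.5² + 21.3² + 21.9² + 2·[3·19.5·21.3·0.22 + 3·19.5·21.9·0.40 + 21.3·21.9·0.26] = 4355.55 + 1815.75 = 6171.3.
With uncorrelated errors the cross-covariances are all true-score covariance, so they carry over unchanged; only the diagonal terms shrink to ρᵢσᵢ².
True-score variance = [3²·19.5²·0.73 + 21.3²·0.71 + 21.9²·0.85] + 1815.75 = 3228.03 + 1815.75 = 5043.78.
Reliability = 5043.78 / 6171.3 = 0.8173.

0.8173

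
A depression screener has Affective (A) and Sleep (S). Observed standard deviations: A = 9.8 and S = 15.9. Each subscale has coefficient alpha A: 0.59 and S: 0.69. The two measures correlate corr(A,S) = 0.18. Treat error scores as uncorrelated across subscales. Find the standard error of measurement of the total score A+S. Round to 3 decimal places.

10.851

Var(total) = 348.85 + 56.0952 = 404.945.
True-score variance = 231.102 + 56.0952 = 287.198, so reliability = 0.7092.
Error variance = 404.945 − 287.198 = 117.748; SEM = √117.748 = 10.851.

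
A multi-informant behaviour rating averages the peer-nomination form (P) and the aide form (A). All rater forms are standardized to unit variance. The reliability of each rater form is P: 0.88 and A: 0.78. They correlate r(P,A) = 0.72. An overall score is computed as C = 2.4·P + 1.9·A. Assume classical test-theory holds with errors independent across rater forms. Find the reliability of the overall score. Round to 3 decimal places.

Var(C) = 2.4² + 1.9² + 2·[4.56·0.72] = 9.37 + 6.5664 = 15.9364.
Under uncorrelated errors the observed covariances equal the true-score covariances, so only the own-variance terms attenuate.
True-score variance = [2.4²·0.88 + 1.9²·0.78] + 6.5664 = 7.8846 + 6.5664 = 14.451.
Reliability = 14.451 / 15.9364 = 0.907.

0.907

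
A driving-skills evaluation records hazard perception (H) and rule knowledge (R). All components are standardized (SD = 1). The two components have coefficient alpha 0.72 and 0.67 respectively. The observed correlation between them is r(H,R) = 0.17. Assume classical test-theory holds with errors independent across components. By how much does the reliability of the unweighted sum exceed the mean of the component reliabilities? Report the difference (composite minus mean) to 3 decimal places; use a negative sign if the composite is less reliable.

Var(sum) = 2 + 0.34 = 2.34; true-score variance = 1.39 + 0.34 = 1.73; composite reliability = 0.7393.
Mean component reliability = 0.6950.
Difference = 0.7393 − 0.6950 = 0.044.

0.044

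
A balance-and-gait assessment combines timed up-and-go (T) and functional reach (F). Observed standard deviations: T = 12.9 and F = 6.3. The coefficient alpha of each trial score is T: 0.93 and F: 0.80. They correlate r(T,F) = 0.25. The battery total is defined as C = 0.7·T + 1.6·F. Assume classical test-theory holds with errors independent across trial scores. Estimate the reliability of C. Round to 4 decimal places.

Var(C) = 0.7²·12.9² + 1.6²·6.3² + 2·[1.12·12.9·6.3·0.25] = 183.147 + 45.5112 = 228.659.
Under uncorrelated errors the observed covariances equal the true-score covariances, so only the own-variance terms attenuate.
True-score variance = [0.7²·12.9²·0.93 + 1.6²·6.3²·0.80] + 45.5112 = 157.118 + 45.5112 = 202.629.
Reliability = 202.629 / 228.659 = 0.8862.

0.8862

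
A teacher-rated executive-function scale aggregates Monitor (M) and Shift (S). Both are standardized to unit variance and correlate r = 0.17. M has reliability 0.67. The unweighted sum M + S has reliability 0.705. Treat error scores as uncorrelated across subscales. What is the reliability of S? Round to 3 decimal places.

Var(M+S) = 2 + 2·0.17 = 2.340.
True-score variance = ρ_M + ρ_S + 2·0.17, so 0.705 = (0.67 + ρ_S + 0.34) / 2.340.
ρ_S = 0.705·2.340 − 0.67 − 0.34 = 0.640.

0.640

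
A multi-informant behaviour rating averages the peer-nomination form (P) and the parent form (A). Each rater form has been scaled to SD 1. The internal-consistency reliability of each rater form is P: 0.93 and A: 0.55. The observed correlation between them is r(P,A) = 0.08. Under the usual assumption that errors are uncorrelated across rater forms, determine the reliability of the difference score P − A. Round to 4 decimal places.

Var(P−A) = 1 + 1 − 2·0.08 = 2 − 0.16 = 1.84.
Under uncorrelated errors the observed covariances equal the true-score covariances, so only the own-variance terms attenuate.
True-score variance = [0.93 + 0.55] − 0.16 = 1.48 − 0.16 = 1.32.
Reliability = 1.32 / 1.84 = 0.7174.

0.7174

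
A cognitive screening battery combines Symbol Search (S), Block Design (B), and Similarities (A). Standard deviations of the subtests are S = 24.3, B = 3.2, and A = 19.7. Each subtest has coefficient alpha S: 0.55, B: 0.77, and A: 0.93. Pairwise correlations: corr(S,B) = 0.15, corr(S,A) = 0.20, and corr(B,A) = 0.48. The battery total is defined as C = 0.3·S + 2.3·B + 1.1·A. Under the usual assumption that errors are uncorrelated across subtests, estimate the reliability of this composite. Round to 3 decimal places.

Var(C) = 0.3²·24.3² + 2.3²·3.2² + 1.1²·19.7² + 2·[0.69·24.3·3.2·0.15 + 0.33·24.3·19.7·0.20 + 2.53·3.2·19.7·0.48] = 576.903 + 232.398 = 809.3.
With uncorrelated errors the cross-covariances are all true-score covariance, so they carry over unchanged; only the diagonal terms shrink to ρᵢσᵢ².
True-score variance = [0.3²·24.3²·0.55 + 2.3²·3.2²·0.77 + 1.1²·19.7²·0.93] + 232.398 = 507.658 + 232.398 = 740.055.
Reliability = 740.055 / 809.3 = 0.914.

0.914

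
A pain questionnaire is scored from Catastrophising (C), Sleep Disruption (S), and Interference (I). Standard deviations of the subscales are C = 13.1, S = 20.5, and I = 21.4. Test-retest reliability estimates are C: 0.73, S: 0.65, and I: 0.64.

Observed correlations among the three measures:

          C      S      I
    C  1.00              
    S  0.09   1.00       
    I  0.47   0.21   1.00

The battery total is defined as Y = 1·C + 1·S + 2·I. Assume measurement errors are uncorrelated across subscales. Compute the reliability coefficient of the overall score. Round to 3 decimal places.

Var(Y) = 13.1² + 20.5² + 2²·21.4² + 2·[13.1·20.5·0.09 + 2·13.1·21.4·0.47 + 2·20.5·21.4·0.21] = 2423.7 + 943.886 = 3367.59.
Under uncorrelated errors the observed covariances equal the true-score covariances, so only the own-variance terms attenuate.
True-score variance = [13.1²·0.73 + 20.5²·0.65 + 2²·21.4²·0.64] + 943.886 = 1570.82 + 943.886 = 2514.7.
Reliability = 2514.7 / 3367.59 = 0.747.

0.747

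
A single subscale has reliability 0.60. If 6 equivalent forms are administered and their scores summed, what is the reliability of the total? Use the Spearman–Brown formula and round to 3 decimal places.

ρ_k = kρ / (1 + (k−1)ρ) = 6·0.60 / (1 + 5·0.60) = 3.600 / 4.000 = 0.900.

0.900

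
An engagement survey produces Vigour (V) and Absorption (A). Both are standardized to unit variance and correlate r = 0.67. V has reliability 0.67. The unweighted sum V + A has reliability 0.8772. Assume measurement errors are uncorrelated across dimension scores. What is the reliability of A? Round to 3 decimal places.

0.920

Var(V+A) = 2 + 2·0.67 = 3.340.
True-score variance = ρ_V + ρ_A + 2·0.67, so 0.8772 = (0.67 + ρ_A + 1.34) / 3.340.
ρ_A = 0.8772·3.340 − 0.67 − 1.34 = 0.920.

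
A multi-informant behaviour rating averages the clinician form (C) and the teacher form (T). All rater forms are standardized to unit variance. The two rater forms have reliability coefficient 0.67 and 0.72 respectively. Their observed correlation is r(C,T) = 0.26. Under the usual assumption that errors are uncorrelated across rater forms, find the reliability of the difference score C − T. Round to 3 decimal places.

0.588

Var(C−T) = 1 + 1 − 2·0.26 = 2 − 0.52 = 1.48.
Under uncorrelated errors the observed covariances equal the true-score covariances, so only the own-variance terms attenuate.
True-score variance = [0.67 + 0.72] − 0.52 = 1.39 − 0.52 = 0.87.
Reliability = 0.87 / 1.48 = 0.588.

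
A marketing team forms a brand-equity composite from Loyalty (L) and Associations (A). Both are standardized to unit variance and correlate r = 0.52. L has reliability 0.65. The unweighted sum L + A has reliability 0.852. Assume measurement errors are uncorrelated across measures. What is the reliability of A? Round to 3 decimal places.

Var(L+A) = 2 + 2·0.52 = 3.040.
True-score variance = ρ_L + ρ_A + 2·0.52, so 0.852 = (0.65 + ρ_A + 1.04) / 3.040.
ρ_A = 0.852·3.040 − 0.65 − 1.04 = 0.900.

0.900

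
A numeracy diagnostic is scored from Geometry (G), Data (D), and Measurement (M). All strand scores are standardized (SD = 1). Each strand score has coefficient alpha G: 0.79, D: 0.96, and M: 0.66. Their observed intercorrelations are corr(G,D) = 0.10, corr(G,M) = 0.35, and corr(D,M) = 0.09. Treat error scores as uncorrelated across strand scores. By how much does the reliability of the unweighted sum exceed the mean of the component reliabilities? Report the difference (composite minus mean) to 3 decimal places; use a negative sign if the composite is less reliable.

Var(sum) = 3 + 1.08 = 4.08; true-score variance = 2.41 + 1.08 = 3.49; composite reliability = 0.8554.
Mean component reliability = 0.8033.
Difference = 0.8554 − 0.8033 = 0.052.

0.052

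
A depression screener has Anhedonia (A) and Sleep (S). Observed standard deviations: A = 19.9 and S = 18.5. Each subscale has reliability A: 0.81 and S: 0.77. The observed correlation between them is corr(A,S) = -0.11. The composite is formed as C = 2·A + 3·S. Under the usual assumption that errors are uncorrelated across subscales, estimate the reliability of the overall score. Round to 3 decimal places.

0.758

Var(C) = 2²·19.9² + 3²·18.5² + 2·[6·19.9·18.5·(-0.11)] = 4664.29 − 485.958 = 4178.33.
Because errors are independent across components, Cov(Tᵢ,Tⱼ) = Cov(Xᵢ,Xⱼ); the off-diagonal part of the true-score variance is the same as above.
True-score variance = [2²·19.9²·0.81 + 3²·18.5²·0.77] − 485.958 = 3654.86 − 485.958 = 3168.91.
Reliability = 3168.91 / 4178.33 = 0.758.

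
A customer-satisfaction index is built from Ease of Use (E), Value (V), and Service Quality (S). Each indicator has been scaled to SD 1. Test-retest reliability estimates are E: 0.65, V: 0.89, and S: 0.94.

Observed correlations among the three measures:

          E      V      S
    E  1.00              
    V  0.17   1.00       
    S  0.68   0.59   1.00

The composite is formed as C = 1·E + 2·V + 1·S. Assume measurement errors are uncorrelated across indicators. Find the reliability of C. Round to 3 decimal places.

0.918

Var(C) = 1 + 2² + 1 + 2·[2·0.17 + 0.68 + 2·0.59] = 6 + 4.4 = 10.4.
Under uncorrelated errors the observed covariances equal the true-score covariances, so only the own-variance terms attenuate.
True-score variance = [0.65 + 2²·0.89 + 0.94] + 4.4 = 5.15 + 4.4 = 9.55.
Reliability = 9.55 / 10.4 = 0.918.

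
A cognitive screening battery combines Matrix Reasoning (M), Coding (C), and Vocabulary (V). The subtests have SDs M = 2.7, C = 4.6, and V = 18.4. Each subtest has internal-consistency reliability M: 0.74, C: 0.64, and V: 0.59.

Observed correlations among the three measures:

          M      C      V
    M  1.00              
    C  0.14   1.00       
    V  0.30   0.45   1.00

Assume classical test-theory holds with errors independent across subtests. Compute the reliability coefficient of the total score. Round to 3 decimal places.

0.689

Var(M+C+V) = 2.7² + 4.6² + 18.4² + 2·[2.7·4.6·0.14 + 2.7·18.4·0.30 + 4.6·18.4·0.45] = 367.01 + 109.462 = 476.472.
Because errors are independent across components, Cov(Tᵢ,Tⱼ) = Cov(Xᵢ,Xⱼ); the off-diagonal part of the true-score variance is the same as above.
True-score variance = [2.7²·0.74 + 4.6²·0.64 + 18.4²·0.59] + 109.462 = 218.687 + 109.462 = 328.149.
Reliability = 328.149 / 476.472 = 0.689.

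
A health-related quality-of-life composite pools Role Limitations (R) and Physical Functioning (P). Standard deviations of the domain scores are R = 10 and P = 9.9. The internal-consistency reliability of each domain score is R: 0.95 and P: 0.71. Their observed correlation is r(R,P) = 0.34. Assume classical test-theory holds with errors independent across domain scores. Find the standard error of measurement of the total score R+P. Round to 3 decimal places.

Var(total) = 198.01 + 67.32 = 265.33.
True-score variance = 164.587 + 67.32 = 231.907, so reliability = 0.8740.
Error variance = 265.33 − 231.907 = 33.4229; SEM = √33.4229 = 5.781.

5.781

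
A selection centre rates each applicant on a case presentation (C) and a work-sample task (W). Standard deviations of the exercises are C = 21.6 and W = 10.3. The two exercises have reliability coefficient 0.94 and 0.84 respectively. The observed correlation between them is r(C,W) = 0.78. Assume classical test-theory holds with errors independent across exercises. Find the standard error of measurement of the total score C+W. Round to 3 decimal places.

6.706

Var(total) = 572.65 + 347.069 = 919.719.
True-score variance = 527.682 + 347.069 = 874.751, so reliability = 0.9511.
Error variance = 919.719 − 874.751 = 44.968; SEM = √44.968 = 6.706.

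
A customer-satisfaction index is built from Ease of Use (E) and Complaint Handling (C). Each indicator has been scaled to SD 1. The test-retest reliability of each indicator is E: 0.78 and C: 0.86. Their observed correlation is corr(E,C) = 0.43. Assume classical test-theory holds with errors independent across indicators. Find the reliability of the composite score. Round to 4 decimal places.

0.8741

Var(E+C) = 2 + 2·[0.43] = 2 + 0.86 = 2.86.
Under uncorrelated errors the observed covariances equal the true-score covariances, so only the own-variance terms attenuate.
True-score variance = [0.78 + 0.86] + 0.86 = 1.64 + 0.86 = 2.5.
Reliability = 2.5 / 2.86 = 0.8741.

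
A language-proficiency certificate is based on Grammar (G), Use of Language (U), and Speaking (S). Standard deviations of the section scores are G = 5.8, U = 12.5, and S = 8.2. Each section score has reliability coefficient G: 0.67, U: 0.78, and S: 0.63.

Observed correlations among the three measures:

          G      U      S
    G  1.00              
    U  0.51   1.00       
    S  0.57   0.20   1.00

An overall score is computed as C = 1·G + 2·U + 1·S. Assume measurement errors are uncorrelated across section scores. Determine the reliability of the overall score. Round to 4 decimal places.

0.8282

Var(C) = 5.8² + 2²·12.5² + 8.2² + 2·[2·5.8·12.5·0.51 + 5.8·8.2·0.57 + 2·12.5·8.2·0.20] = 725.88 + 284.118 = 1010.
Because errors are independent across components, Cov(Tᵢ,Tⱼ) = Cov(Xᵢ,Xⱼ); the off-diagonal part of the true-score variance is the same as above.
True-score variance = [5.8²·0.67 + 2²·12.5²·0.78 + 8.2²·0.63] + 284.118 = 552.4 + 284.118 = 836.518.
Reliability = 836.518 / 1010 = 0.8282.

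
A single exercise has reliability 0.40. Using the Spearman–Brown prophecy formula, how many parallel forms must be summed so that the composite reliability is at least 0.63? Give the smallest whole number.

k ≥ ρ*(1−ρ₁)/(ρ₁(1−ρ*)) = 0.63·0.60 / (0.40·0.37) = 2.554.
Smallest integer k = 3.

3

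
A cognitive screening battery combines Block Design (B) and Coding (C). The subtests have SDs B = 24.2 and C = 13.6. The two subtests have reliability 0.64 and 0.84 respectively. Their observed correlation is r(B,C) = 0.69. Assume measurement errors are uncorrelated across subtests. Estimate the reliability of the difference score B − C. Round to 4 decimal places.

Var(B−C) = 24.2² + 13.6² − 2·24.2·13.6·0.69 = 770.6 − 454.186 = 316.414.
Under uncorrelated errors the observed covariances equal the true-score covariances, so only the own-variance terms attenuate.
True-score variance = [24.2²·0.64 + 13.6²·0.84] − 454.186 = 530.176 − 454.186 = 75.9904.
Reliability = 75.9904 / 316.414 = 0.2402.

0.2402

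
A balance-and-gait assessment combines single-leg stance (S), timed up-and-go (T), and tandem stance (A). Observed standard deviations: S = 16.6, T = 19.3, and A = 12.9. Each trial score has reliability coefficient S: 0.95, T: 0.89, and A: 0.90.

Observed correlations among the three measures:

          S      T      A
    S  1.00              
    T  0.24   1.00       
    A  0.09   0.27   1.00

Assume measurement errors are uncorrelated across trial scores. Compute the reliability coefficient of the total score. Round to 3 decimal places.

Var(S+T+A) = 16.6² + 19.3² + 12.9² + 2·[16.6·19.3·0.24 + 16.6·12.9·0.09 + 19.3·12.9·0.27] = 814.46 + 326.771 = 1141.23.
Because errors are independent across components, Cov(Tᵢ,Tⱼ) = Cov(Xᵢ,Xⱼ); the off-diagonal part of the true-score variance is the same as above.
True-score variance = [16.6²·0.95 + 19.3²·0.89 + 12.9²·0.90] + 326.771 = 743.067 + 326.771 = 1069.84.
Reliability = 1069.84 / 1141.23 = 0.937.

0.937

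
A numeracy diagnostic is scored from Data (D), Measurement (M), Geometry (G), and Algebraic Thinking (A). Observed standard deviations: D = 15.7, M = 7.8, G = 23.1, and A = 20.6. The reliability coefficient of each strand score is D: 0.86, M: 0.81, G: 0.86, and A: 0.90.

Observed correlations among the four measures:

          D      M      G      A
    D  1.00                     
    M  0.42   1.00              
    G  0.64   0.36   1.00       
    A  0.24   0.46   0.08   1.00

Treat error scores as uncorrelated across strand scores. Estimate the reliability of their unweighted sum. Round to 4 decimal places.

0.9303

Var(D+M+G+A) = 15.7² + 7.8² + 23.1² + 20.6² + 2·[15.7·7.8·0.42 + 15.7·23.1·0.64 + 15.7·20.6·0.24 + 7.8·23.1·0.36 + 7.8·20.6·0.46 + 23.1·20.6·0.08] = 1265.3 + 1076.02 = 2341.32.
Under uncorrelated errors the observed covariances equal the true-score covariances, so only the own-variance terms attenuate.
True-score variance = [15.7²·0.86 + 7.8²·0.81 + 23.1²·0.86 + 20.6²·0.90] + 1076.02 = 1102.09 + 1076.02 = 2178.11.
Reliability = 2178.11 / 2341.32 = 0.9303.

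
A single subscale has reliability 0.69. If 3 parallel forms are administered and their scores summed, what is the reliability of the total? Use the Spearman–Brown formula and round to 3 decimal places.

0.870

ρ_k = kρ / (1 + (k−1)ρ) = 3·0.69 / (1 + 2·0.69) = 2.070 / 2.380 = 0.870.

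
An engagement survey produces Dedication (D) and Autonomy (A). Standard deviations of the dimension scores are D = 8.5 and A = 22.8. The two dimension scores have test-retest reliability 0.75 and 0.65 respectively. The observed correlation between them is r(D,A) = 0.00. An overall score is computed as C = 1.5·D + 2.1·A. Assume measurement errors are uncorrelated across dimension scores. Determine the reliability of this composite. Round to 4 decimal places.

0.6566

Var(C) = 1.5²·8.5² + 2.1²·22.8² + 2·[3.15·8.5·22.8·0.00] = 2455.06 + 0 = 2455.06.
With uncorrelated errors the cross-covariances are all true-score covariance, so they carry over unchanged; only the diagonal terms shrink to ρᵢσᵢ².
True-score variance = [1.5²·8.5²·0.75 + 2.1²·22.8²·0.65] + 0 = 1612.04 + 0 = 1612.04.
Reliability = 1612.04 / 2455.06 = 0.6566.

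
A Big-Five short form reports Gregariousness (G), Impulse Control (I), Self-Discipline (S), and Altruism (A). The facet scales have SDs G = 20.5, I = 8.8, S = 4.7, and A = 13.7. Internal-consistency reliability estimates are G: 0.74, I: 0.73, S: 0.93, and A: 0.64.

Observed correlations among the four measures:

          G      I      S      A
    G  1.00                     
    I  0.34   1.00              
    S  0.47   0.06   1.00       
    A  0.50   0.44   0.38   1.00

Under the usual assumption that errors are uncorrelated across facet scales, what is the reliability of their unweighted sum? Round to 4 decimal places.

0.8536

Var(G+I+S+A) = 20.5² + 8.8² + 4.7² + 13.7² + 2·[20.5·8.8·0.34 + 20.5·4.7·0.47 + 20.5·13.7·0.50 + 8.8·4.7·0.06 + 8.8·13.7·0.44 + 4.7·13.7·0.38] = 707.47 + 654.083 = 1361.55.
Under uncorrelated errors the observed covariances equal the true-score covariances, so only the own-variance terms attenuate.
True-score variance = [20.5²·0.74 + 8.8²·0.73 + 4.7²·0.93 + 13.7²·0.64] + 654.083 = 508.182 + 654.083 = 1162.26.
Reliability = 1162.26 / 1361.55 = 0.8536.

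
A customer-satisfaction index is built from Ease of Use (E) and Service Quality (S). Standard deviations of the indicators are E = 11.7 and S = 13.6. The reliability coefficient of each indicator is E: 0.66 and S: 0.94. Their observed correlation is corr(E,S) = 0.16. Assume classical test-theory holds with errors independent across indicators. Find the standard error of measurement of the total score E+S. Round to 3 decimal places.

Var(total) = 321.85 + 50.9184 = 372.768.
True-score variance = 264.21 + 50.9184 = 315.128, so reliability = 0.8454.
Error variance = 372.768 − 315.128 = 57.6402; SEM = √57.6402 = 7.592.

7.592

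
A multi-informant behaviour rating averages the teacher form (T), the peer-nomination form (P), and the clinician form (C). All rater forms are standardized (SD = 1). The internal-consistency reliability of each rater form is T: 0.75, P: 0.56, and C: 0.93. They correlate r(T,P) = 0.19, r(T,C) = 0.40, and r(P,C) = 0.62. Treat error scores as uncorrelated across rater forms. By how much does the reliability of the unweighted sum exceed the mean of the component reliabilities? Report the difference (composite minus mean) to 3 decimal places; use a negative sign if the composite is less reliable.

Var(sum) = 3 + 2.42 = 5.42; true-score variance = 2.24 + 2.42 = 4.66; composite reliability = 0.8598.
Mean component reliability = 0.7467.
Difference = 0.8598 − 0.7467 = 0.113.

0.113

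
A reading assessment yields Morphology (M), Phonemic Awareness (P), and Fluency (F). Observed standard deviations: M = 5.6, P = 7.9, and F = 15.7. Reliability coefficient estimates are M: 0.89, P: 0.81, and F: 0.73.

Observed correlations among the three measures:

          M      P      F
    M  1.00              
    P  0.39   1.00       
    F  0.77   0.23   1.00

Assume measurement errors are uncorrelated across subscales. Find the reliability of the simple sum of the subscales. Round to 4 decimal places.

0.8557

Var(M+P+F) = 5.6² + 7.9² + 15.7² + 2·[5.6·7.9·0.39 + 5.6·15.7·0.77 + 7.9·15.7·0.23] = 340.26 + 226.958 = 567.218.
Under uncorrelated errors the observed covariances equal the true-score covariances, so only the own-variance terms attenuate.
True-score variance = [5.6²·0.89 + 7.9²·0.81 + 15.7²·0.73] + 226.958 = 258.4 + 226.958 = 485.358.
Reliability = 485.358 / 567.218 = 0.8557.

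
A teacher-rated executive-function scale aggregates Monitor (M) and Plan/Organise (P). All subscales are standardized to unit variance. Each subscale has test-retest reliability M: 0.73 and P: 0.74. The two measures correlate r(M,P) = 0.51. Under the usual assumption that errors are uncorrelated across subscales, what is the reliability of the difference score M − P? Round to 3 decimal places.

0.459

Var(M−P) = 1 + 1 − 2·0.51 = 2 − 1.02 = 0.98.
Under uncorrelated errors the observed covariances equal the true-score covariances, so only the own-variance terms attenuate.
True-score variance = [0.73 + 0.74] − 1.02 = 1.47 − 1.02 = 0.45.
Reliability = 0.45 / 0.98 = 0.459.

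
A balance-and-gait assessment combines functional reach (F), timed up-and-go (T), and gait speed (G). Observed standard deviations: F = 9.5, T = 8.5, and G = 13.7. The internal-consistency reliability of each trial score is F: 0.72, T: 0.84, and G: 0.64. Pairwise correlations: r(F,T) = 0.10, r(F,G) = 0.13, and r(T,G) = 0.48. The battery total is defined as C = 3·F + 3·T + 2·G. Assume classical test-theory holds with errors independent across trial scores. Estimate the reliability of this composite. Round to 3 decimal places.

Var(C) = 3²·9.5² + 3²·8.5² + 2²·13.7² + 2·[9·9.5·8.5·0.10 + 6·9.5·13.7·0.13 + 6·8.5·13.7·0.48] = 2213.26 + 1019.14 = 3232.4.
Because errors are independent across components, Cov(Tᵢ,Tⱼ) = Cov(Xᵢ,Xⱼ); the off-diagonal part of the true-score variance is the same as above.
True-score variance = [3²·9.5²·0.72 + 3²·8.5²·0.84 + 2²·13.7²·0.64] + 1019.14 = 1611.52 + 1019.14 = 2630.65.
Reliability = 2630.65 / 3232.4 = 0.814.

0.814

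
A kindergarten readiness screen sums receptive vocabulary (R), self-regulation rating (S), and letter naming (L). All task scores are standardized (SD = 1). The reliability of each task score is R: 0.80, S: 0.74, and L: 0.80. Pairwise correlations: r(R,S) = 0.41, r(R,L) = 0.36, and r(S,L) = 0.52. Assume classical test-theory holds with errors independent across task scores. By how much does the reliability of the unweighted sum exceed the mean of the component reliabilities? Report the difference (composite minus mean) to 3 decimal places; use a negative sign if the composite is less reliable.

Var(sum) = 3 + 2.58 = 5.58; true-score variance = 2.34 + 2.58 = 4.92; composite reliability = 0.8817.
Mean component reliability = 0.7800.
Difference = 0.8817 − 0.7800 = 0.102.

0.102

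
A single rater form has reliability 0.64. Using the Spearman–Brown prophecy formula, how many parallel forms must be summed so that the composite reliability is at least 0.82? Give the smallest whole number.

k ≥ ρ*(1−ρ₁)/(ρ₁(1−ρ*)) = 0.82·0.36 / (0.64·0.18) = 2.562.
Smallest integer k = 3.

3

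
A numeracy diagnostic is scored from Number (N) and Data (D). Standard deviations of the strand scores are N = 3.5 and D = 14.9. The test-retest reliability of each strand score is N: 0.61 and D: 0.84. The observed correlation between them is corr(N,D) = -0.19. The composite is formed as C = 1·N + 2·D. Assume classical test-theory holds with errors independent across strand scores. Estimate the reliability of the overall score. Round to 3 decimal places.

Var(C) = 3.5² + 2²·14.9² + 2·[2·3.5·14.9·(-0.19)] = 900.29 − 39.634 = 860.656.
Because errors are independent across components, Cov(Tᵢ,Tⱼ) = Cov(Xᵢ,Xⱼ); the off-diagonal part of the true-score variance is the same as above.
True-score variance = [3.5²·0.61 + 2²·14.9²·0.84] − 39.634 = 753.426 − 39.634 = 713.792.
Reliability = 713.792 / 860.656 = 0.829.

0.829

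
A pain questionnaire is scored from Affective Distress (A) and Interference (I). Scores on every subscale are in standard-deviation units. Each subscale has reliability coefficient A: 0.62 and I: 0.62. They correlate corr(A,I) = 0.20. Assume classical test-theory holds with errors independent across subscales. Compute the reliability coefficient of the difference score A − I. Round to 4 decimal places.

0.5250

Var(A−I) = 1 + 1 − 2·0.20 = 2 − 0.4 = 1.6.
Under uncorrelated errors the observed covariances equal the true-score covariances, so only the own-variance terms attenuate.
True-score variance = [0.62 + 0.62] − 0.4 = 1.24 − 0.4 = 0.84.
Reliability = 0.84 / 1.6 = 0.5250.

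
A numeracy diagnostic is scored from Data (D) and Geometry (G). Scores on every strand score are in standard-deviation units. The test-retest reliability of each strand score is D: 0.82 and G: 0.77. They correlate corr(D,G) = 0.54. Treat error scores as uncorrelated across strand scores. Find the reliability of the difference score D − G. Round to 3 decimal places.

Var(D−G) = 1 + 1 − 2·0.54 = 2 − 1.08 = 0.92.
With uncorrelated errors the cross-covariances are all true-score covariance, so they carry over unchanged; only the diagonal terms shrink to ρᵢσᵢ².
True-score variance = [0.82 + 0.77] − 1.08 = 1.59 − 1.08 = 0.51.
Reliability = 0.51 / 0.92 = 0.554.

0.554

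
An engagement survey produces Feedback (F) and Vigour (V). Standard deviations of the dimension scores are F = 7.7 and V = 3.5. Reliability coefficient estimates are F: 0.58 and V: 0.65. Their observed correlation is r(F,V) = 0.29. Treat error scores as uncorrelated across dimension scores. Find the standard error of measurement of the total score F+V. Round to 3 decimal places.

Var(total) = 71.54 + 15.631 = 87.171.
True-score variance = 42.3507 + 15.631 = 57.9817, so reliability = 0.6651.
Error variance = 87.171 − 57.9817 = 29.1893; SEM = √29.1893 = 5.403.

5.403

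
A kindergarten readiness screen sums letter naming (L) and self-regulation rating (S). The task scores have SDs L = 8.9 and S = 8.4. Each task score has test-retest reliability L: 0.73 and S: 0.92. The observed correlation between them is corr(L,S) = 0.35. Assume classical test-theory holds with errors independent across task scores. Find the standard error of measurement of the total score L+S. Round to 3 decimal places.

5.199

Var(total) = 149.77 + 52.332 = 202.102.
True-score variance = 122.739 + 52.332 = 175.071, so reliability = 0.8662.
Error variance = 202.102 − 175.071 = 27.0315; SEM = √27.0315 = 5.199.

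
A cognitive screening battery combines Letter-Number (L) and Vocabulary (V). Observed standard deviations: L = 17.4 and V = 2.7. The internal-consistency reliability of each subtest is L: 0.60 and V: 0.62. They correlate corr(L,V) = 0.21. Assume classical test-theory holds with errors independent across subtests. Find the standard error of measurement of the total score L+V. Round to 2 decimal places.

11.13

Var(total) = 310.05 + 19.7316 = 329.782.
True-score variance = 186.176 + 19.7316 = 205.907, so reliability = 0.6244.
Error variance = 329.782 − 205.907 = 123.874; SEM = √123.874 = 11.13.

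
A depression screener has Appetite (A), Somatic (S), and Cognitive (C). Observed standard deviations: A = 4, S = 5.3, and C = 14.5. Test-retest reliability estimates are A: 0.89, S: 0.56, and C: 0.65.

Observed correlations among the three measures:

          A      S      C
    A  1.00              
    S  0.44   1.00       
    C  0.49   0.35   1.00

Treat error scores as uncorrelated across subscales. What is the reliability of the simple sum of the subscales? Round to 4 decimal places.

0.7714

Var(A+S+C) = 4² + 5.3² + 14.5² + 2·[4·5.3·0.44 + 4·14.5·0.49 + 5.3·14.5·0.35] = 254.34 + 129.291 = 383.631.
With uncorrelated errors the cross-covariances are all true-score covariance, so they carry over unchanged; only the diagonal terms shrink to ρᵢσᵢ².
True-score variance = [4²·0.89 + 5.3²·0.56 + 14.5²·0.65] + 129.291 = 166.633 + 129.291 = 295.924.
Reliability = 295.924 / 383.631 = 0.7714.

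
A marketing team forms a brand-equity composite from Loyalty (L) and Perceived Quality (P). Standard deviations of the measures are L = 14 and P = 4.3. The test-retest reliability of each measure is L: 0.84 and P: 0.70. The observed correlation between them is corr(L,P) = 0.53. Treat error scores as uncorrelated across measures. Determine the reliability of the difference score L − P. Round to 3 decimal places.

0.755

Var(L−P) = 14² + 4.3² − 2·14·4.3·0.53 = 214.49 − 63.812 = 150.678.
Under uncorrelated errors the observed covariances equal the true-score covariances, so only the own-variance terms attenuate.
True-score variance = [14²·0.84 + 4.3²·0.70] − 63.812 = 177.583 − 63.812 = 113.771.
Reliability = 113.771 / 150.678 = 0.755.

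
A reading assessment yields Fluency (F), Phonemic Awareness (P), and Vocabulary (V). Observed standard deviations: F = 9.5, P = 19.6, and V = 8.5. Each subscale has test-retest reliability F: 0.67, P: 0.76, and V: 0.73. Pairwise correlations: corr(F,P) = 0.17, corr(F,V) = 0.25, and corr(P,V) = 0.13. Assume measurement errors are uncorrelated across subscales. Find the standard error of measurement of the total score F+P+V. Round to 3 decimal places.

Var(total) = 546.66 + 146.999 = 693.659.
True-score variance = 405.172 + 146.999 = 552.171, so reliability = 0.7960.
Error variance = 693.659 − 552.171 = 141.488; SEM = √141.488 = 11.895.

11.895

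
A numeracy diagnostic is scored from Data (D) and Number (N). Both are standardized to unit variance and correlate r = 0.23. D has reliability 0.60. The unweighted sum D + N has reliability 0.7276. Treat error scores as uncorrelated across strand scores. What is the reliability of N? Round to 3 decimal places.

Var(D+N) = 2 + 2·0.23 = 2.460.
True-score variance = ρ_D + ρ_N + 2·0.23, so 0.7276 = (0.60 + ρ_N + 0.46) / 2.460.
ρ_N = 0.7276·2.460 − 0.60 − 0.46 = 0.730.

0.730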